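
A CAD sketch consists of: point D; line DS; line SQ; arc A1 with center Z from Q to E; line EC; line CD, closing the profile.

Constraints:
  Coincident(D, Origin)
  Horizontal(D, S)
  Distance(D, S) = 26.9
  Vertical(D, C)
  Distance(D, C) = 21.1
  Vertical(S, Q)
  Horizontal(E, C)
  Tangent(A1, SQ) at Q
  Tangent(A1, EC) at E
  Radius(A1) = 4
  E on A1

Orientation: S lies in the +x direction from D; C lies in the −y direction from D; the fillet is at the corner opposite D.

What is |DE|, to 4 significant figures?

31.14

D is at the origin; DS is horizontal with |DS| = 26.9 and S on the +x side, so S = (26.90, 0.000). D and C share the same x with |DC| = 21.1 and C on the −y side, so C = (0.000, -21.10). The virtual corner opposite D is at (26.90, -21.10). Since A1 is tangent to SQ there, ZQ ⟂ SQ and since A1 is tangent to EC there, ZE ⟂ EC, with radius 4.0, so the center Z sits 4.0 in from both sides at Z = (22.90, -17.10). That places the tangent points at Q = (26.90, -17.10) on SQ and E = (22.90, -21.10) on EC. Then |DE| = |E − D| = 31.14.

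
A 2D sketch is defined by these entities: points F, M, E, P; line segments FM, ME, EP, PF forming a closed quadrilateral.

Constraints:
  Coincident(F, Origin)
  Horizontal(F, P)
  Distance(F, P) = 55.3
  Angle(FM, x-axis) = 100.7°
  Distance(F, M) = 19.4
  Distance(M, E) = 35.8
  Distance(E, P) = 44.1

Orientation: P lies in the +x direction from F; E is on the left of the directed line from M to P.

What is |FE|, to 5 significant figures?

45.103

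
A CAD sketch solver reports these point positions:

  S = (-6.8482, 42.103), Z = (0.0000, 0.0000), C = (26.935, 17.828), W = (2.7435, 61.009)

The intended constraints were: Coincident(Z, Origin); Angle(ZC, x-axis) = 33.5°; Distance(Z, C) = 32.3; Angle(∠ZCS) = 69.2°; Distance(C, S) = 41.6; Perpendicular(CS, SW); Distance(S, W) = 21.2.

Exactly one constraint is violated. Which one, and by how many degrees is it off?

Perpendicular(CS, SW) — off by 8.80°.

Z = (0.00, 0.00) ✓; ZC at 33.50° ✓; |ZC| = 32.30 ✓; ∠ZCS = 69.20° ✓; |CS| = 41.60 ✓; ∠(CS, SW) = 81.20° ✗; |SW| = 21.20 ✓.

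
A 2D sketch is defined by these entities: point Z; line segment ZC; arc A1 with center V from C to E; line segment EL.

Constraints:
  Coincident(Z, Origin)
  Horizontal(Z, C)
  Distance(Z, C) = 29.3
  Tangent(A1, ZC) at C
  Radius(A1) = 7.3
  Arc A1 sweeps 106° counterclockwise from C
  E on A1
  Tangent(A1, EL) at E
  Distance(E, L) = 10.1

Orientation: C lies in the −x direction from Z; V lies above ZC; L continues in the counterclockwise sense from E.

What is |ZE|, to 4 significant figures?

24.15

The tangent condition forces VC to be normal to ZC, so V = C + (0, 7.3) = (-29.30, 7.300). On A1, C sits at bearing -90° from V; a 106° counterclockwise sweep puts E at bearing 16°, so E = V + 7.3·(cos 16°, sin 16°) = (-22.28, 9.312). Then |ZE| = |E − Z| = 24.15.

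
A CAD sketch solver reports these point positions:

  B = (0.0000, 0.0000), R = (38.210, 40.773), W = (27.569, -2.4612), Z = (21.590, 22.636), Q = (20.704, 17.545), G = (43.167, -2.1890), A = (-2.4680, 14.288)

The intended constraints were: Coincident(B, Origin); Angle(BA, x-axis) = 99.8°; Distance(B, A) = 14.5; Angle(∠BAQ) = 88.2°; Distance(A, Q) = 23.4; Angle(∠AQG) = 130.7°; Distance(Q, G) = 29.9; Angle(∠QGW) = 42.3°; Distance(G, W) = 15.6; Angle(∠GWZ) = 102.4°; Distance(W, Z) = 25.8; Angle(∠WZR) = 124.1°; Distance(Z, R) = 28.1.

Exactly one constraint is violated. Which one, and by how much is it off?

Distance(Z, R) = 28.1 — off by 3.50.

B = (0.00, 0.00) ✓; BA at 99.80° ✓; |BA| = 14.50 ✓; ∠BAQ = 88.20° ✓; |AQ| = 23.40 ✓; ∠AQG = 130.7° ✓; |QG| = 29.90 ✓; ∠QGW = 42.30° ✓; |GW| = 15.60 ✓; ∠GWZ = 102.4° ✓; |WZ| = 25.80 ✓; ∠WZR = 124.1° ✓; |ZR| = 24.60 ✗.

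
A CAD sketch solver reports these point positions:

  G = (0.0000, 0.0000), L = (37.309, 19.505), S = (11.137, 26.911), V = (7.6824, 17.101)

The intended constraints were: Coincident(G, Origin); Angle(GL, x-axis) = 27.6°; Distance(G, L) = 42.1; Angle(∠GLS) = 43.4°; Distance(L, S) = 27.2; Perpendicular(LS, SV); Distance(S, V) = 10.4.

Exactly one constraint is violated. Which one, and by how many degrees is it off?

Perpendicular(LS, SV) — off by 3.60°.

G = (0.00, 0.00) ✓; GL at 27.60° ✓; |GL| = 42.10 ✓; ∠GLS = 43.40° ✓; |LS| = 27.20 ✓; ∠(LS, SV) = 86.40° ✗; |SV| = 10.40 ✓.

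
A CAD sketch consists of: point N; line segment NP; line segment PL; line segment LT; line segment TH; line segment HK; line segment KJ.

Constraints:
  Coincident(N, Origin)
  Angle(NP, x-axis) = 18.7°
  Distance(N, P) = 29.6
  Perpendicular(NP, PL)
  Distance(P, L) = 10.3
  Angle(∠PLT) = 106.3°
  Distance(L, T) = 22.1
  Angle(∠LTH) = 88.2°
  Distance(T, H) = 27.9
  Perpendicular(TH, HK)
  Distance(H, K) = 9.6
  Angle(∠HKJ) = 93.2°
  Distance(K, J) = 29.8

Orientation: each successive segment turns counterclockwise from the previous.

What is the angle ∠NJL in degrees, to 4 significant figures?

114.2°

N is at the origin; NP runs at 18.7° with length 29.6, so P = (28.04, 9.490). NP is perpendicular to PL, so PL runs at 108.7°; with |PL| = 10.3, L = (24.74, 19.25). ∠PLT = 106.3° gives LT at -177.6° from the x-axis; with |LT| = 22.1, T = (2.654, 18.32). ∠LTH = 88.2° gives TH at -85.80° from the x-axis; with |TH| = 27.9, H = (4.698, -9.504). TH ⟂ HK, so HK runs at 4.200°; with |HK| = 9.6, K = (14.27, -8.801). ∠HKJ = 93.2° gives KJ at 91.00° from the x-axis; with |KJ| = 29.8, J = (13.75, 20.99). Then cos ∠NJL = JN·JL / (|JN||JL|), giving 114.2°.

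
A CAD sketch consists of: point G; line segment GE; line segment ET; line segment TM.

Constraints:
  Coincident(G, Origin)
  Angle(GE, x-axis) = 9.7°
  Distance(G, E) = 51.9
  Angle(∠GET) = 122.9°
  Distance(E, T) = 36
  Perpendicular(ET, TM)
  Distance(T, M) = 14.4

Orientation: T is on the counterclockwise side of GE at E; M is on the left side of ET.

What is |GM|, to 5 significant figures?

70.510

G is at the origin; GE runs at 9.7° with length 51.9, so E = 51.9·(cos 9.7°, sin 9.7°) = (51.158, 8.7446). ∠GET = 122.9°, so ET runs at 9.7° + (180° − 122.9°) = 66.800° from the x-axis; with |ET| = 36.0, T = E + 36.0·(cos 66.800°, sin 66.800°) = (65.340, 41.833). ET ⟂ TM; with |TM| = 14.4 on the left of ET, M = T + 14.4·(-0.91914, 0.39394) = (52.104, 47.506). Then |GM| = |M − G| = 70.510.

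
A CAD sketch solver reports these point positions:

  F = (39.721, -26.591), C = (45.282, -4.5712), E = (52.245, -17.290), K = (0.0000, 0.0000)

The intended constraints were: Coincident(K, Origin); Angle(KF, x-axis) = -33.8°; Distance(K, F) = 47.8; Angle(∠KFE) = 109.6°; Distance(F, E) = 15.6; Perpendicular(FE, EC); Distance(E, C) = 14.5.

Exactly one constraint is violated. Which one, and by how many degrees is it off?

Perpendicular(FE, EC) — off by 7.90°.

K = (0.00, 0.00) ✓; KF at -33.80° ✓; |KF| = 47.80 ✓; ∠KFE = 109.6° ✓; |FE| = 15.60 ✓; ∠(FE, EC) = 82.10° ✗; |EC| = 14.50 ✓.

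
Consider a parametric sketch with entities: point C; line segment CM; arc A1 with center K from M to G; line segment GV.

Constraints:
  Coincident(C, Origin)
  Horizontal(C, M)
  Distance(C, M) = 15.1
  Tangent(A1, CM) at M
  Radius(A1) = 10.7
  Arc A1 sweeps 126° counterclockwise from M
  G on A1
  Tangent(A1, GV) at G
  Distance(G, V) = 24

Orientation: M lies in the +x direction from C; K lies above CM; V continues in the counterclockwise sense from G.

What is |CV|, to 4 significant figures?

37.66

C is at the origin; CM is horizontal with |CM| = 15.1 and M on the +x side, so M = (15.10, 0.000). A1 meets CM tangentially, so KM is at right angles to CM, so K = M + (0, 10.7) = (15.10, 10.70). On A1, M sits at bearing -90° from K; a 126° counterclockwise sweep puts G at bearing 36°, so G = K + 10.7·(cos 36°, sin 36°) = (23.76, 16.99). A1 meets GV tangentially, so KG is at right angles to GV, so GV runs along (−sin 36°, cos 36°); with |GV| = 24.0, V = (9.650, 36.41). Then |CV| = |V − C| = 37.66.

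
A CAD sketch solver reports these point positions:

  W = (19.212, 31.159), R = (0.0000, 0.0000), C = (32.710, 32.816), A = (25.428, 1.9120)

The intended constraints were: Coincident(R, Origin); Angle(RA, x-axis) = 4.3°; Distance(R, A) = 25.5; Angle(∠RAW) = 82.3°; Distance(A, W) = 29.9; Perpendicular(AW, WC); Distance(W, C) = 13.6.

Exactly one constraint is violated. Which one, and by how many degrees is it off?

Perpendicular(AW, WC) — off by 5.00°.

R = (0.00, 0.00) ✓; RA at 4.300° ✓; |RA| = 25.50 ✓; ∠RAW = 82.30° ✓; |AW| = 29.90 ✓; ∠(AW, WC) = 95.00° ✗; |WC| = 13.60 ✓.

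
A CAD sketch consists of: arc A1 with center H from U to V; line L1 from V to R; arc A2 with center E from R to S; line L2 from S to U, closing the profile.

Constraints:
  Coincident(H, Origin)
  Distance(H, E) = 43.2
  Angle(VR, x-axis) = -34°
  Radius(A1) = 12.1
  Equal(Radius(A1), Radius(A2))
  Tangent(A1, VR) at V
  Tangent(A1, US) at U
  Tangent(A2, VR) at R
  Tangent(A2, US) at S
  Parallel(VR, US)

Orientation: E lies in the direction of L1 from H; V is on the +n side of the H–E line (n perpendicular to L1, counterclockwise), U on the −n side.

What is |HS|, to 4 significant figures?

44.86

The slot axis is L1's direction at -34.0°, so u = (cos -34.0°, sin -34.0°) = (0.8290, -0.5592) and n = (−sin -34.0°, cos -34.0°) = (0.5592, 0.8290). H is at the origin and E lies 43.2 along u from H, so E = 43.2·u = (35.81, -24.16). Tangency of A1 to both parallel lines with radius 12.1 puts V and U at H ± 12.1·n: V = (6.766, 10.03), U = (-6.766, -10.03). Equal radii place R and S the same way about E: R = E + 12.1·n = (42.58, -14.13), S = E − 12.1·n = (29.05, -34.19). Then |HS| = |S − H| = 44.86.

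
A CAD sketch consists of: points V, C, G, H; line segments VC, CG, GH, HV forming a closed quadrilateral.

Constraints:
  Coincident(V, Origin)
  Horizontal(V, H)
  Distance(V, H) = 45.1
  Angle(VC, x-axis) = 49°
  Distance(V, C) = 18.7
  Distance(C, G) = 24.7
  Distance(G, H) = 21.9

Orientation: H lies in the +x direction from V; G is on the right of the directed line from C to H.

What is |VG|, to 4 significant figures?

25.56

Checks: |CG| = 24.70 ✓; |GH| = 21.90 ✓.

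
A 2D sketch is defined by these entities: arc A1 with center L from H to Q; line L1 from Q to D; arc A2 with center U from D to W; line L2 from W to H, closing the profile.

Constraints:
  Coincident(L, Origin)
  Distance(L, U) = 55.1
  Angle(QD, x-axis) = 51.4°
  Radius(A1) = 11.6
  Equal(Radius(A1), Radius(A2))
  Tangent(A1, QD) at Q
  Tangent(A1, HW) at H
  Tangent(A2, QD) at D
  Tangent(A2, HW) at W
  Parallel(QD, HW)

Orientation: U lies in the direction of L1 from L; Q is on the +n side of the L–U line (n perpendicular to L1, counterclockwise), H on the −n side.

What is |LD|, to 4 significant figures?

56.31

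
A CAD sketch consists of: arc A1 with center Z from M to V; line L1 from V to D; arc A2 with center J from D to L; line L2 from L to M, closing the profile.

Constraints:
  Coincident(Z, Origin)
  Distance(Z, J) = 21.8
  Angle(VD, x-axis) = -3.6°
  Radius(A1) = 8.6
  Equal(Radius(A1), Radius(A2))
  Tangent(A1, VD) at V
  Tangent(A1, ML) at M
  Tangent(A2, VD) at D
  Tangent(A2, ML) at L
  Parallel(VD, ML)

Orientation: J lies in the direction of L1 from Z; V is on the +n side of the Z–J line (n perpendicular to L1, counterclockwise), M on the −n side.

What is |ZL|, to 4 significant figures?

23.44

The slot axis is L1's direction at -3.6°, so u = (cos -3.6°, sin -3.6°) = (0.9980, -0.06279) and n = (−sin -3.6°, cos -3.6°) = (0.06279, 0.9980). Z is at the origin and J lies 21.8 along u from Z, so J = 21.8·u = (21.76, -1.369). Tangency of A1 to both parallel lines with radius 8.6 puts V and M at Z ± 8.6·n: V = (0.5400, 8.583), M = (-0.5400, -8.583). Equal radii place D and L the same way about J: D = J + 8.6·n = (22.30, 7.214), L = J − 8.6·n = (21.22, -9.952). Then |ZL| = |L − Z| = 23.44.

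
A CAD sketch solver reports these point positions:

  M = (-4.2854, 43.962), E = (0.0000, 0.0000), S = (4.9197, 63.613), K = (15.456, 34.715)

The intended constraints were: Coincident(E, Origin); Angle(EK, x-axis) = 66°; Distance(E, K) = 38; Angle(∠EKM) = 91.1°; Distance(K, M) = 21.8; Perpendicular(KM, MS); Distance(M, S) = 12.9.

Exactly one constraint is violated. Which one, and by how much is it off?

Distance(M, S) = 12.9 — off by 8.80.

E = (0.00, 0.00) ✓; EK at 66.00° ✓; |EK| = 38.00 ✓; ∠EKM = 91.10° ✓; |KM| = 21.80 ✓; ∠(KM, MS) = 90.00° ✓; |MS| = 21.70 ✗.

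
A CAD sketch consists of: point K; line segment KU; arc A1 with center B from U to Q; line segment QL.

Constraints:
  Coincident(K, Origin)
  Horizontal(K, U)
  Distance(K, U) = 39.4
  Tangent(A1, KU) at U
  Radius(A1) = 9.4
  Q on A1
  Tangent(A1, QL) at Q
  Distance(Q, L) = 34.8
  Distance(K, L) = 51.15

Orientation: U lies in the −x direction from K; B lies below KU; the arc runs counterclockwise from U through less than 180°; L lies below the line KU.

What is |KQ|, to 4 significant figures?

49.37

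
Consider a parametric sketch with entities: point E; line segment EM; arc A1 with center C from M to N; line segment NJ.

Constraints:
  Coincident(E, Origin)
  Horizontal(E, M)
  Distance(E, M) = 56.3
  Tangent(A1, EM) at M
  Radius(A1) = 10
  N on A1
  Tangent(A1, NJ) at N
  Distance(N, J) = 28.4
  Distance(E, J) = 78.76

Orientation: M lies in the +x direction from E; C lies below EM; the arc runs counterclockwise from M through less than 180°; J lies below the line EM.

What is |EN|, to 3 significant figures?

52.2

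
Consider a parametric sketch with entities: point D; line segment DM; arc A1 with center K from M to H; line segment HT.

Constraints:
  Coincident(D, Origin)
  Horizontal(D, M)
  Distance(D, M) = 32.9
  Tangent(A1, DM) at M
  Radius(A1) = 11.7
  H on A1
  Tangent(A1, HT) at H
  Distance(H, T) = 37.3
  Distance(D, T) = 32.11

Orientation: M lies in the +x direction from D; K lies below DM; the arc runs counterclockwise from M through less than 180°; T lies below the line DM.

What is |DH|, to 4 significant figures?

24.42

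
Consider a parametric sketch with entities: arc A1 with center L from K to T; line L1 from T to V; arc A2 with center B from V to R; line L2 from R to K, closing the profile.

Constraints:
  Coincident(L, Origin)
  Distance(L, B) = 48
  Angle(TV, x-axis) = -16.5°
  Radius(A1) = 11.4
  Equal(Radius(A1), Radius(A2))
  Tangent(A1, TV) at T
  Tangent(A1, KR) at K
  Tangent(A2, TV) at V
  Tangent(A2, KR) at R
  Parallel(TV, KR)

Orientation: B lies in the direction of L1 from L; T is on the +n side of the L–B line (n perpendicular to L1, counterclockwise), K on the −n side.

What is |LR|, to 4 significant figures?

49.34

The slot axis is L1's direction at -16.5°, so u = (cos -16.5°, sin -16.5°) = (0.9588, -0.2840) and n = (−sin -16.5°, cos -16.5°) = (0.2840, 0.9588). L is at the origin and B lies 48.0 along u from L, so B = 48.0·u = (46.02, -13.63). Tangency of A1 to both parallel lines with radius 11.4 puts T and K at L ± 11.4·n: T = (3.238, 10.93), K = (-3.238, -10.93). Equal radii place V and R the same way about B: V = B + 11.4·n = (49.26, -2.702), R = B − 11.4·n = (42.79, -24.56). Then |LR| = |R − L| = 49.34.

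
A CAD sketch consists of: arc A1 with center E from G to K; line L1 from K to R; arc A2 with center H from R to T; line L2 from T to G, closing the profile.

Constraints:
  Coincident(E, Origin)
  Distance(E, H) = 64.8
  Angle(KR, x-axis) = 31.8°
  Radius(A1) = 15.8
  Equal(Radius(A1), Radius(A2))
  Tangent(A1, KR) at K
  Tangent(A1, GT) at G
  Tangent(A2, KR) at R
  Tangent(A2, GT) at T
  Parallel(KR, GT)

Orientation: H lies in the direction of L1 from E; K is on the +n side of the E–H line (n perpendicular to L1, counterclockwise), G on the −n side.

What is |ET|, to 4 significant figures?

66.70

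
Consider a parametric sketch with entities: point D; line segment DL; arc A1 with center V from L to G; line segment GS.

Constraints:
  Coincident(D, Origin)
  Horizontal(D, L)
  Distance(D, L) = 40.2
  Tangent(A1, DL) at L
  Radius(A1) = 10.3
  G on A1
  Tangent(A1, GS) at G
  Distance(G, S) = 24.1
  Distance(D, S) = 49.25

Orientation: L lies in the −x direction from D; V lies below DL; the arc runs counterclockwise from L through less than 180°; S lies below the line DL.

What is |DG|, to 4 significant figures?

51.16

D is at the origin; D and L share the same y with |DL| = 40.2 and L on the −x side, so L = (-40.20, 0.000). Tangency of A1 to DL means the radius VL is perpendicular to DL, so V = L + (0, -10.3) = (-40.20, -10.30). Since VG ⟂ GS (tangency), |VS| = √(10.3² + 24.1²) = 26.21 regardless of where G sits on A1. So S lies on both circle(D, 49.25) and circle(V, 26.21); the below-DL intersection is S = (-33.89, -35.74). G is the foot of the tangent from S: G = (-48.42, -16.51).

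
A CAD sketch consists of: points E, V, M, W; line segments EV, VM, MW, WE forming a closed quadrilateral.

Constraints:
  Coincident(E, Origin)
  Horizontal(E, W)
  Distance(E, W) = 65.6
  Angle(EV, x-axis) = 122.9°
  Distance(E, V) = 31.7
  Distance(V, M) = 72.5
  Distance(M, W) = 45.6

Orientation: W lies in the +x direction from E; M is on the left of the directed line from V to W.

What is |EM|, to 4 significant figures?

68.96

Checks: |VM| = 72.50 ✓; |MW| = 45.60 ✓.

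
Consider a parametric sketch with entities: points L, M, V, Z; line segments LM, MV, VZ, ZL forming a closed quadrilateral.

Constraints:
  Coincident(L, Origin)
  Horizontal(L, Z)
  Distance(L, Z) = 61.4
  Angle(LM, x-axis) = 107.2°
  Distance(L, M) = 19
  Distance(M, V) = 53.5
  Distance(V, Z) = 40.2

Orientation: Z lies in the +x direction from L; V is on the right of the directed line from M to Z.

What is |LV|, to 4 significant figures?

36.66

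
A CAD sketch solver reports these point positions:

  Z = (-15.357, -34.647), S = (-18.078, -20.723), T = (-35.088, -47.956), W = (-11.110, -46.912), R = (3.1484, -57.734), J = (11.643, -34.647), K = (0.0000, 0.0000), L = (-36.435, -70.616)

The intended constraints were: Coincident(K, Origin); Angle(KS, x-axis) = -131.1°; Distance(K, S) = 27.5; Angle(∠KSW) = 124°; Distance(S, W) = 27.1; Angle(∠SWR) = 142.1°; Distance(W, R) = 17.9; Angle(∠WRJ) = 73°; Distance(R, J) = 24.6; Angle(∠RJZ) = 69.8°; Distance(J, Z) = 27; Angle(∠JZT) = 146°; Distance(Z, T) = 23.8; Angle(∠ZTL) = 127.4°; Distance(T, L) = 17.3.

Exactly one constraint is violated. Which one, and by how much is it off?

Distance(T, L) = 17.3 — off by 5.40.

K = (0.00, 0.00) ✓; KS at -131.1° ✓; |KS| = 27.50 ✓; ∠KSW = 124.0° ✓; |SW| = 27.10 ✓; ∠SWR = 142.1° ✓; |WR| = 17.90 ✓; ∠WRJ = 73.00° ✓; |RJ| = 24.60 ✓; ∠RJZ = 69.80° ✓; |JZ| = 27.00 ✓; ∠JZT = 146.0° ✓; |ZT| = 23.80 ✓; ∠ZTL = 127.4° ✓; |TL| = 22.70 ✗.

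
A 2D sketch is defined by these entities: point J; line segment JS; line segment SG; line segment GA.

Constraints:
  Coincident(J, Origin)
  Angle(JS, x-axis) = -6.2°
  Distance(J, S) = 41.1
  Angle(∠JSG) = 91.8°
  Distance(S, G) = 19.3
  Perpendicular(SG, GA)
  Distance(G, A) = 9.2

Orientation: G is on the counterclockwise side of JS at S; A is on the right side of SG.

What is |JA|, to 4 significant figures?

54.33

∠JSG = 91.8°, so SG runs at -6.2° + (180° − 91.8°) = 82.00° from the x-axis; with |SG| = 19.3, G = S + 19.3·(cos 82.00°, sin 82.00°) = (43.55, 14.67). SG ⟂ GA; with |GA| = 9.2 on the right of SG, A = G + 9.2·(0.9903, -0.1392) = (52.66, 13.39). Then |JA| = |A − J| = 54.33.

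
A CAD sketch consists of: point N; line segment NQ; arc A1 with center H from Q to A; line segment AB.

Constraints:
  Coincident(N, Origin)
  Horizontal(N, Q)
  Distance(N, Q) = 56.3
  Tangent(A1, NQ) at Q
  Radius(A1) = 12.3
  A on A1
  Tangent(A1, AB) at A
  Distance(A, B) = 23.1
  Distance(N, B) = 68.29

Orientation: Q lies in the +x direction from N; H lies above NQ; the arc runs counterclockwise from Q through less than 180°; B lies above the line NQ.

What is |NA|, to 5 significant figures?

69.561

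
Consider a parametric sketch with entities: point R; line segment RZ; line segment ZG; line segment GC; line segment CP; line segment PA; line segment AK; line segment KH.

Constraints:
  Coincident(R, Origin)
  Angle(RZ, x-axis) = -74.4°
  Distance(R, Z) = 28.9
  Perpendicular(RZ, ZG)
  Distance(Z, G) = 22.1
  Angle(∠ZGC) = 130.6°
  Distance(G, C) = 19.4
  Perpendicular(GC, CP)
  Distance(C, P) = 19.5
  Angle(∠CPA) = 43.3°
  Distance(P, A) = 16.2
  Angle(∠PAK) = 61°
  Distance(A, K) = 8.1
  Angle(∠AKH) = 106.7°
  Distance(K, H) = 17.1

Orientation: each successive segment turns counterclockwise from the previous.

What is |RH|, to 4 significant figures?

23.11

R is at the origin; RZ runs at -74.4° with length 28.9, so Z = (7.772, -27.84). RZ ⟂ ZG, so ZG runs at 15.60°; with |ZG| = 22.1, G = (29.06, -21.89). ∠ZGC = 130.6° gives GC at 65.00° from the x-axis; with |GC| = 19.4, C = (37.26, -4.310). GC ⟂ CP, so CP runs at 155.0°; with |CP| = 19.5, P = (19.58, 3.931). ∠CPA = 43.3° gives PA at -68.30° from the x-axis; with |PA| = 16.2, A = (25.57, -11.12). ∠PAK = 61.0° gives AK at 50.70° from the x-axis; with |AK| = 8.1, K = (30.70, -4.853). ∠AKH = 106.7° gives KH at 124.0° from the x-axis; with |KH| = 17.1, H = (21.14, 9.324). Then |RH| = |H − R| = 23.11.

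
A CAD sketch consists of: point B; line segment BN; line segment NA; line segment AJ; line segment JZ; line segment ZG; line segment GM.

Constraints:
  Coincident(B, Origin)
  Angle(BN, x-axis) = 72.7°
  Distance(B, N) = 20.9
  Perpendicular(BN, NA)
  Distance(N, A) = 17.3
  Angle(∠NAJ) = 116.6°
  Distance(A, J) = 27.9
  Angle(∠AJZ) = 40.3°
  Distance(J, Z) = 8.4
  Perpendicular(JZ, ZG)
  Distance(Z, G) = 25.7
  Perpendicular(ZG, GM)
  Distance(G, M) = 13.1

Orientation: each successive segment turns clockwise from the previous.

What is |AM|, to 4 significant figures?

27.08

B is at the origin; BN runs at 72.7° with length 20.9, so N = (6.215, 19.95). The perpendicularity gives NA at right angles to BN, so NA runs at -17.30°; with |NA| = 17.3, A = (22.73, 14.81). ∠NAJ = 116.6° gives AJ at -80.70° from the x-axis; with |AJ| = 27.9, J = (27.24, -12.72). ∠AJZ = 40.3° gives JZ at 139.6° from the x-axis; with |JZ| = 8.4, Z = (20.84, -7.279). JZ is perpendicular to ZG, so ZG runs at 49.60°; with |ZG| = 25.7, G = (37.50, 12.29). ZG ⟂ GM, so GM runs at -40.40°; with |GM| = 13.1, M = (47.48, 3.802). Then |AM| = |M − A| = 27.08.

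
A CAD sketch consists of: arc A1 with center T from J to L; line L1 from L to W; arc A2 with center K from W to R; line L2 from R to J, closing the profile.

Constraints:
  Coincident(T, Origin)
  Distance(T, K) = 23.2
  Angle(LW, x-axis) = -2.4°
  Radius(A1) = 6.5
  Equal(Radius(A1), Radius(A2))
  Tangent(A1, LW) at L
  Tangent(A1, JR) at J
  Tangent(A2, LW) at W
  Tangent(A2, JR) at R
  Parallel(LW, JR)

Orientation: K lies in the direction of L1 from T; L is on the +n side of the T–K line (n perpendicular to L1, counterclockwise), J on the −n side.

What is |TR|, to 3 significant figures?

24.1

Tangency of A1 to both parallel lines with radius 6.5 puts L and J at T ± 6.5·n: L = (0.272, 6.49), J = (-0.272, -6.49). Equal radii place W and R the same way about K: W = K + 6.5·n = (23.5, 5.52), R = K − 6.5·n = (22.9, -7.47). Then |TR| = |R − T| = 24.1.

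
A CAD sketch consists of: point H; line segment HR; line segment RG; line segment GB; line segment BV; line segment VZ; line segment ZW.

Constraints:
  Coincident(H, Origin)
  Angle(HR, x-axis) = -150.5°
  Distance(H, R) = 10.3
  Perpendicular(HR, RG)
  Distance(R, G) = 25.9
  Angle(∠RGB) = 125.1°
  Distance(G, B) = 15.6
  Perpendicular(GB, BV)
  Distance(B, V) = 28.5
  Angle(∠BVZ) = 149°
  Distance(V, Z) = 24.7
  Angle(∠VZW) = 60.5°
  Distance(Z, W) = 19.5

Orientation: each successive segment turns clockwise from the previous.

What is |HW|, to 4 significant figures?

5.593

H is at the origin; HR runs at -150.5° with length 10.3, so R = (-8.965, -5.072). HR is perpendicular to RG, so RG runs at 119.5°; with |RG| = 25.9, G = (-21.72, 17.47). ∠RGB = 125.1° gives GB at 64.60° from the x-axis; with |GB| = 15.6, B = (-15.03, 31.56). GB is perpendicular to BV, so BV runs at -25.40°; with |BV| = 28.5, V = (10.72, 19.34). ∠BVZ = 149.0° gives VZ at -56.40° from the x-axis; with |VZ| = 24.7, Z = (24.39, -1.236). ∠VZW = 60.5° gives ZW at -175.9° from the x-axis; with |ZW| = 19.5, W = (4.937, -2.630). Then |HW| = |W − H| = 5.593.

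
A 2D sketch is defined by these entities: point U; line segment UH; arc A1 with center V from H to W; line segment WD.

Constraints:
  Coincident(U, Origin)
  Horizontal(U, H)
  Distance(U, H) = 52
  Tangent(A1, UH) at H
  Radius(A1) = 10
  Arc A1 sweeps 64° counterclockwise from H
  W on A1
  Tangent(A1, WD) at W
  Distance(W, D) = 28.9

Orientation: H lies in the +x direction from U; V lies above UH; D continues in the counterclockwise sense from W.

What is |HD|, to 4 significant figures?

38.30

U is at the origin; U and H share the same y with |UH| = 52.0 and H on the +x side, so H = (52.00, 0.000). Tangency of A1 to UH means the radius VH is perpendicular to UH, so V = H + (0, 10) = (52.00, 10.00). On A1, H sits at bearing -90° from V; a 64° counterclockwise sweep puts W at bearing -26°, so W = V + 10.0·(cos -26°, sin -26°) = (60.99, 5.616). Tangency of A1 to WD means the radius VW is perpendicular to WD, so WD runs along (−sin -26°, cos -26°); with |WD| = 28.9, D = (73.66, 31.59). Then |HD| = |D − H| = 38.30.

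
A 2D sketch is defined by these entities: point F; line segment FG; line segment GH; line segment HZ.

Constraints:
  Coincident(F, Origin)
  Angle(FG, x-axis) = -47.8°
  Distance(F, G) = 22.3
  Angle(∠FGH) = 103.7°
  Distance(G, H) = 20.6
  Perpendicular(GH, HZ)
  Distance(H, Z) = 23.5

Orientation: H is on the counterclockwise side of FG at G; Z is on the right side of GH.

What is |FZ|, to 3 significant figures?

52.1

∠FGH = 103.7°, so GH runs at -47.8° + (180° − 103.7°) = 28.5° from the x-axis; with |GH| = 20.6, H = G + 20.6·(cos 28.5°, sin 28.5°) = (33.1, -6.69). GH is perpendicular to HZ; with |HZ| = 23.5 on the right of GH, Z = H + 23.5·(0.477, -0.879) = (44.3, -27.3). Then |FZ| = |Z − F| = 52.1.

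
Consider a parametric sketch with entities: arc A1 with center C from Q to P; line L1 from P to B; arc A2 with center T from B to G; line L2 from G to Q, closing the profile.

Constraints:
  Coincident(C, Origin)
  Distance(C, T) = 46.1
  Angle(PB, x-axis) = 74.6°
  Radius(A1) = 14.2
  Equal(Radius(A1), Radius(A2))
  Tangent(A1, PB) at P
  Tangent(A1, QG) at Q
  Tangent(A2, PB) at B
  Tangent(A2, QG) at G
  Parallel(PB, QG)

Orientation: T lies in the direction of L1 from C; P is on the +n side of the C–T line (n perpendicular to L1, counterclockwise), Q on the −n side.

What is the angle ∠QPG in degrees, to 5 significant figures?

58.365°

Tangency of A1 to both parallel lines with radius 14.2 puts P and Q at C ± 14.2·n: P = (-13.690, 3.7709), Q = (13.690, -3.7709). Equal radii place B and G the same way about T: B = T + 14.2·n = (-1.4480, 48.216), G = T − 14.2·n = (25.932, 40.674). Then cos ∠QPG = PQ·PG / (|PQ||PG|), giving 58.365°.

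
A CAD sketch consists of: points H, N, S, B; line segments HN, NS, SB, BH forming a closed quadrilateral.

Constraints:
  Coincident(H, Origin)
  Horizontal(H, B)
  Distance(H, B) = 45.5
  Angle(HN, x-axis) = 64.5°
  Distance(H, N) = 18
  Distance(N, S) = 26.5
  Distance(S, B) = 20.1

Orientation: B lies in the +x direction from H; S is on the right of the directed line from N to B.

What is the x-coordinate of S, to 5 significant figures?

25.669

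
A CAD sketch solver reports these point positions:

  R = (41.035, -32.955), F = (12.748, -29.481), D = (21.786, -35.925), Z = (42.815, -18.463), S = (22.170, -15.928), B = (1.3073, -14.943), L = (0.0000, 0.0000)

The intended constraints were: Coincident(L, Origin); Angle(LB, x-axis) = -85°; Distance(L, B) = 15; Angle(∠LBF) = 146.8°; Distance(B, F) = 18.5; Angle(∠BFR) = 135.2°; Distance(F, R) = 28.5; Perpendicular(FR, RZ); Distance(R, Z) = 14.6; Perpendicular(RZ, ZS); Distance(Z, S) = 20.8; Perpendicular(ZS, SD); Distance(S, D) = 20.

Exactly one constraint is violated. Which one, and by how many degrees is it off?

Perpendicular(ZS, SD) — off by 5.90°.

L = (0.00, 0.00) ✓; LB at -85.00° ✓; |LB| = 15.00 ✓; ∠LBF = 146.8° ✓; |BF| = 18.50 ✓; ∠BFR = 135.2° ✓; |FR| = 28.50 ✓; ∠(FR, RZ) = 90.00° ✓; |RZ| = 14.60 ✓; ∠(RZ, ZS) = 90.00° ✓; |ZS| = 20.80 ✓; ∠(ZS, SD) = 95.90° ✗; |SD| = 20.00 ✓.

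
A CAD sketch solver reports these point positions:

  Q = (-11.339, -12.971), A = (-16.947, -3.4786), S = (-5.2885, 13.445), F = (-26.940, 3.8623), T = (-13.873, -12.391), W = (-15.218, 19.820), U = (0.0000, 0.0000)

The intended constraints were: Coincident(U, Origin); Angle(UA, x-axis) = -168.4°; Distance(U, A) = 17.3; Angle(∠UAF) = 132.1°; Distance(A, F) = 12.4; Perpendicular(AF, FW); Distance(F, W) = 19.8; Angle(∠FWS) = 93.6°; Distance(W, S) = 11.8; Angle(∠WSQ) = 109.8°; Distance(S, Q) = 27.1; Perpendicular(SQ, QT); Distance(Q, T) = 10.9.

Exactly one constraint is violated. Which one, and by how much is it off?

Distance(Q, T) = 10.9 — off by 8.30.

U = (0.00, 0.00) ✓; UA at -168.4° ✓; |UA| = 17.30 ✓; ∠UAF = 132.1° ✓; |AF| = 12.40 ✓; ∠(AF, FW) = 90.00° ✓; |FW| = 19.80 ✓; ∠FWS = 93.60° ✓; |WS| = 11.80 ✓; ∠WSQ = 109.8° ✓; |SQ| = 27.10 ✓; ∠(SQ, QT) = 89.99° ✓; |QT| = 2.600 ✗.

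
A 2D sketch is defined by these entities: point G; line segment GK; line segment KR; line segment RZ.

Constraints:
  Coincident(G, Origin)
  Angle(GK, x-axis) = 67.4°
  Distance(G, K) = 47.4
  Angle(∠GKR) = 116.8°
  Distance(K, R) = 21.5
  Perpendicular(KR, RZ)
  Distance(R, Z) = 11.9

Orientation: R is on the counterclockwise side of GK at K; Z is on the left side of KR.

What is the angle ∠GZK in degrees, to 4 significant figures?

64.31°

G is at the origin; GK runs at 67.4° with length 47.4, so K = 47.4·(cos 67.4°, sin 67.4°) = (18.22, 43.76). ∠GKR = 116.8°, so KR runs at 67.4° + (180° − 116.8°) = 130.6° from the x-axis; with |KR| = 21.5, R = K + 21.5·(cos 130.6°, sin 130.6°) = (4.224, 60.08). The perpendicularity gives RZ at right angles to KR; with |RZ| = 11.9 on the left of KR, Z = R + 11.9·(-0.7593, -0.6508) = (-4.811, 52.34). Then cos ∠GZK = ZG·ZK / (|ZG||ZK|), giving 64.31°.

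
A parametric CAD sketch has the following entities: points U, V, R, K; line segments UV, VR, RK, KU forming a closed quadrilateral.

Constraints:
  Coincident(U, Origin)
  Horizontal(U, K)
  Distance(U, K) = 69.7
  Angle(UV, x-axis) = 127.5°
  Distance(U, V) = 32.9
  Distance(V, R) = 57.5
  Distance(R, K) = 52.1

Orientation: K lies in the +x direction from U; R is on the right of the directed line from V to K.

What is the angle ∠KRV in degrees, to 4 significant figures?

116.9°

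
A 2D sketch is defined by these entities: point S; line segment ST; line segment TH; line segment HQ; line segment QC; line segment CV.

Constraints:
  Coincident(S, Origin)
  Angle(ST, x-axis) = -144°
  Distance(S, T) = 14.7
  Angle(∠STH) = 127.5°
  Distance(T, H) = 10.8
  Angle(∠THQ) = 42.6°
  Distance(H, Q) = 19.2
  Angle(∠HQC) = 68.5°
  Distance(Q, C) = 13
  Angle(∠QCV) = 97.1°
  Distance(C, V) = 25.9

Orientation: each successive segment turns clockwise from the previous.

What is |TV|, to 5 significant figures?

18.674

S is at the origin; ST runs at -144.0° with length 14.7, so T = (-11.893, -8.6404). ∠STH = 127.5° gives TH at 163.50° from the x-axis; with |TH| = 10.8, H = (-22.248, -5.5731). ∠THQ = 42.6° gives HQ at 26.100° from the x-axis; with |HQ| = 19.2, Q = (-5.0057, 2.8738). ∠HQC = 68.5° gives QC at -85.400° from the x-axis; with |QC| = 13.0, C = (-3.9631, -10.084). ∠QCV = 97.1° gives CV at -168.30° from the x-axis; with |CV| = 25.9, V = (-29.325, -15.337). Then |TV| = |V − T| = 18.674.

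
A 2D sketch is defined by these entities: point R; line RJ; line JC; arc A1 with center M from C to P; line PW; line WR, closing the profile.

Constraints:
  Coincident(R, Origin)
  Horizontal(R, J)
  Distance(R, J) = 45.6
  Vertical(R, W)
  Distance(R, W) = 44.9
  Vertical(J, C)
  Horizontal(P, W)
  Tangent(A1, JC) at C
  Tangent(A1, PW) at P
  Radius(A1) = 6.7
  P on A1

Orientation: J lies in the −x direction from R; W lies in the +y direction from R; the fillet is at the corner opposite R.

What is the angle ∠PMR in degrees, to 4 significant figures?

134.5°

R is at the origin; R and J share the same y with |RJ| = 45.6 and J on the −x side, so J = (-45.60, 0.000). RW is vertical with |RW| = 44.9 and W on the +y side, so W = (0.000, 44.90). The virtual corner opposite R is at (-45.60, 44.90). Since A1 is tangent to JC there, MC ⟂ JC and A1 meets PW tangentially, so MP is at right angles to PW, with radius 6.7, so the center M sits 6.7 in from both sides at M = (-38.90, 38.20). That places the tangent points at C = (-45.60, 38.20) on JC and P = (-38.90, 44.90) on PW. Then cos ∠PMR = MP·MR / (|MP||MR|), giving 134.5°.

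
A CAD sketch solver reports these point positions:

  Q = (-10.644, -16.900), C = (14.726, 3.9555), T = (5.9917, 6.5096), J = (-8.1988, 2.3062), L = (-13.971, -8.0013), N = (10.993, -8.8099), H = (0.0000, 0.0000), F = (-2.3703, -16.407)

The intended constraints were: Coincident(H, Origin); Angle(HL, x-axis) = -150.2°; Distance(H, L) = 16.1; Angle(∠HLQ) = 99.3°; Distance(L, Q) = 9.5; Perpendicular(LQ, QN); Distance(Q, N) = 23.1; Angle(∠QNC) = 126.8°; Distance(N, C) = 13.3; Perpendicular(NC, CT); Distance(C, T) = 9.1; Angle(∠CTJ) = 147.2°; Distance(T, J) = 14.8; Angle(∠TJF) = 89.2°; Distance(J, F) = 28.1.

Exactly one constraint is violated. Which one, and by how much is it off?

Distance(J, F) = 28.1 — off by 8.50.

H = (0.00, 0.00) ✓; HL at -150.2° ✓; |HL| = 16.10 ✓; ∠HLQ = 99.30° ✓; |LQ| = 9.500 ✓; ∠(LQ, QN) = 90.00° ✓; |QN| = 23.10 ✓; ∠QNC = 126.8° ✓; |NC| = 13.30 ✓; ∠(NC, CT) = 90.00° ✓; |CT| = 9.100 ✓; ∠CTJ = 147.2° ✓; |TJ| = 14.80 ✓; ∠TJF = 89.20° ✓; |JF| = 19.60 ✗.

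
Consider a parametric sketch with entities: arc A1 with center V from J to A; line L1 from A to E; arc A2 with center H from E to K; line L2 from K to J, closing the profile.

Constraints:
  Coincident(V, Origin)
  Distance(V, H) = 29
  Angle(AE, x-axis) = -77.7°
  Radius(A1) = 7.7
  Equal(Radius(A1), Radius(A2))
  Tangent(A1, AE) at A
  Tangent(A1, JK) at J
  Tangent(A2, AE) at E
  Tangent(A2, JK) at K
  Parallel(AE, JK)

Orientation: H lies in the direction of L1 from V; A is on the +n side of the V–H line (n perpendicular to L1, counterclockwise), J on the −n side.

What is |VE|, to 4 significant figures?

30.00

Tangency of A1 to both parallel lines with radius 7.7 puts A and J at V ± 7.7·n: A = (7.523, 1.640), J = (-7.523, -1.640). Equal radii place E and K the same way about H: E = H + 7.7·n = (13.70, -26.69), K = H − 7.7·n = (-1.345, -29.97). Then |VE| = |E − V| = 30.00.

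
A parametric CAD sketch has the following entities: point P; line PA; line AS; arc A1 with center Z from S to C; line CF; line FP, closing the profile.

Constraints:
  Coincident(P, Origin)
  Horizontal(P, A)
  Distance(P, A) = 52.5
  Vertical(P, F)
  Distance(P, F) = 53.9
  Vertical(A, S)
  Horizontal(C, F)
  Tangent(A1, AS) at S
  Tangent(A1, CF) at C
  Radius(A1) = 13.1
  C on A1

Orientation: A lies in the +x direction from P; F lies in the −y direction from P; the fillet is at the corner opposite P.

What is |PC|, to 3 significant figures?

66.8

P is at the origin; PA is horizontal with |PA| = 52.5 and A on the +x side, so A = (52.5, 0.00). PF is vertical with |PF| = 53.9 and F on the −y side, so F = (0.00, -53.9). The virtual corner opposite P is at (52.5, -53.9). The tangent condition forces ZS to be normal to AS and A1 meets CF tangentially, so ZC is at right angles to CF, with radius 13.1, so the center Z sits 13.1 in from both sides at Z = (39.4, -40.8). That places the tangent points at S = (52.5, -40.8) on AS and C = (39.4, -53.9) on CF. Then |PC| = |C − P| = 66.8.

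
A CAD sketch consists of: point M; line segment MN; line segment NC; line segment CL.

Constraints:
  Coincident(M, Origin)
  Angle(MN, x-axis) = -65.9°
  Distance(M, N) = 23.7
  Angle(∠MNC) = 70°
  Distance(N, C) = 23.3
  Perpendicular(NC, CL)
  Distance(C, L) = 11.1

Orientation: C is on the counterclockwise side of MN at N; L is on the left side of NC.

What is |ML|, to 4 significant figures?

18.86

M is at the origin; MN runs at -65.9° with length 23.7, so N = 23.7·(cos -65.9°, sin -65.9°) = (9.677, -21.63). ∠MNC = 70.0°, so NC runs at -65.9° + (180° − 70.0°) = 44.10° from the x-axis; with |NC| = 23.3, C = N + 23.3·(cos 44.10°, sin 44.10°) = (26.41, -5.419). The perpendicularity gives CL at right angles to NC; with |CL| = 11.1 on the left of NC, L = C + 11.1·(-0.6959, 0.7181) = (18.69, 2.552). Then |ML| = |L − M| = 18.86.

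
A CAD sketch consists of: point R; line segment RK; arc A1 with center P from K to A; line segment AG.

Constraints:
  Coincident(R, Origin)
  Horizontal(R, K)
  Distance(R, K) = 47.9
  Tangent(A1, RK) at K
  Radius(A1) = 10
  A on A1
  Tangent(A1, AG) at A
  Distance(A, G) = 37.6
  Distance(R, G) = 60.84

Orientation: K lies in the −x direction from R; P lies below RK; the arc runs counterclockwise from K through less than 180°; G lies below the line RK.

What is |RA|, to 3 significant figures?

58.5

Checks: ∠(PK, KR) = 90.00° ✓; |PK| = 10.00 ✓; |PA| = 10.00 ✓; ∠(PA, AG) = 90.00° ✓; |AG| = 37.60 ✓; |RG| = 60.84 ✓.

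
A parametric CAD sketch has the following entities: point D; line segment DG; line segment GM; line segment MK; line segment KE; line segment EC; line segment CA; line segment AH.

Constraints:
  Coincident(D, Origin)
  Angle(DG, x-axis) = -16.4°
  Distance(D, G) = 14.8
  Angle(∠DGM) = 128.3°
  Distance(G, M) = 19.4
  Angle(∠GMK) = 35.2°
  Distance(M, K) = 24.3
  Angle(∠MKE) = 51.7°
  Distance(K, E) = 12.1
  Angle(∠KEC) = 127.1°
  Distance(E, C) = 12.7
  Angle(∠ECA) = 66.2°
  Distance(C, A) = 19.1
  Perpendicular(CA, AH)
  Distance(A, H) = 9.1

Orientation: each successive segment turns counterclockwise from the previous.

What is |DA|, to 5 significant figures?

23.368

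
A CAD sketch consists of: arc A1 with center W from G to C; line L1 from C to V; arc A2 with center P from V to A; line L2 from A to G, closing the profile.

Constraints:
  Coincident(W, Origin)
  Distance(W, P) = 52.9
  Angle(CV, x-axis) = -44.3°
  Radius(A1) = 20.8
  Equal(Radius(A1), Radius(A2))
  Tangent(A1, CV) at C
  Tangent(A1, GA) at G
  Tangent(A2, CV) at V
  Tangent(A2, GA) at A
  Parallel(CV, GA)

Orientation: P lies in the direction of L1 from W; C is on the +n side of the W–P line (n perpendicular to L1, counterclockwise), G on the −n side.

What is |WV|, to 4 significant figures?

56.84

The slot axis is L1's direction at -44.3°, so u = (cos -44.3°, sin -44.3°) = (0.7157, -0.6984) and n = (−sin -44.3°, cos -44.3°) = (0.6984, 0.7157). W is at the origin and P lies 52.9 along u from W, so P = 52.9·u = (37.86, -36.95). Tangency of A1 to both parallel lines with radius 20.8 puts C and G at W ± 20.8·n: C = (14.53, 14.89), G = (-14.53, -14.89). Equal radii place V and A the same way about P: V = P + 20.8·n = (52.39, -22.06), A = P − 20.8·n = (23.33, -51.83). Then |WV| = |V − W| = 56.84.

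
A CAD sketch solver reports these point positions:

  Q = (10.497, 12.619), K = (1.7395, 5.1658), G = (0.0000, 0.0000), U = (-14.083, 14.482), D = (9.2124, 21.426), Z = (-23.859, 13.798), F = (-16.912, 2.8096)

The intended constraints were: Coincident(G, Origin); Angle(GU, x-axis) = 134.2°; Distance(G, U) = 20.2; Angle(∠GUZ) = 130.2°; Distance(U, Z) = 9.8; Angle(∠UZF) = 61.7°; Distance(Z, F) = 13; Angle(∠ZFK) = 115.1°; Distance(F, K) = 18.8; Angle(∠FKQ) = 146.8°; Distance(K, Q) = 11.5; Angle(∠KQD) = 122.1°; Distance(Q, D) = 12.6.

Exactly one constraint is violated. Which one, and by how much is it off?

Distance(Q, D) = 12.6 — off by 3.70.

G = (0.00, 0.00) ✓; GU at 134.2° ✓; |GU| = 20.20 ✓; ∠GUZ = 130.2° ✓; |UZ| = 9.800 ✓; ∠UZF = 61.70° ✓; |ZF| = 13.00 ✓; ∠ZFK = 115.1° ✓; |FK| = 18.80 ✓; ∠FKQ = 146.8° ✓; |KQ| = 11.50 ✓; ∠KQD = 122.1° ✓; |QD| = 8.900 ✗.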